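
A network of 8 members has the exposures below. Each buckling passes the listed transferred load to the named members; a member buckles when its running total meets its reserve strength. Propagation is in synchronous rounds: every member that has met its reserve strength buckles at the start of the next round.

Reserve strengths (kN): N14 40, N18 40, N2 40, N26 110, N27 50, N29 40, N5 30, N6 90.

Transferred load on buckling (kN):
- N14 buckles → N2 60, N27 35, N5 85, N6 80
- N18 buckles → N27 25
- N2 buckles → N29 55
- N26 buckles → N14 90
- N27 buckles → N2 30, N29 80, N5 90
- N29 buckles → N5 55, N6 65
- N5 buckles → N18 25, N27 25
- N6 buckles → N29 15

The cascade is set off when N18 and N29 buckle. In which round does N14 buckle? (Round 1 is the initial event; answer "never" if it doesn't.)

Round 1 — N18, N29 buckle (initial).
  N27: +25 → 25 < 50
  N5: +55 → 55 ≥ 30
  N6: +65 → 65 < 90
Round 2 — N5 buckles.
  N27: +25 → 50 ≥ 50
Round 3 — N27 buckles.
  N2: +30 → 30 < 40
No further bucklings.

never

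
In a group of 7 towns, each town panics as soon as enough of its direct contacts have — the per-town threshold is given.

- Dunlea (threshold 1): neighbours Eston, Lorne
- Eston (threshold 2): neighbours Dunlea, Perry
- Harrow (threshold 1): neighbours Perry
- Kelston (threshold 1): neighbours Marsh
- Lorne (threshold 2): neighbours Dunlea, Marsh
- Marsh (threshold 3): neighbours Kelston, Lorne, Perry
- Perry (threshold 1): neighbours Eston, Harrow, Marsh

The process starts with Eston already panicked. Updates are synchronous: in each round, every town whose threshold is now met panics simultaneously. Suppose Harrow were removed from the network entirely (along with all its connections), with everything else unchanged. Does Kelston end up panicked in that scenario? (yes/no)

no

With Harrow removed:
Round 1 — Eston panics (initial).
Round 2 — checking thresholds:
  Dunlea: 1 of 2 neighbours ≥ 1, panics.
  Perry: 1 of 2 neighbours ≥ 1, panics.
Round 3 — no new panics; cascade stops.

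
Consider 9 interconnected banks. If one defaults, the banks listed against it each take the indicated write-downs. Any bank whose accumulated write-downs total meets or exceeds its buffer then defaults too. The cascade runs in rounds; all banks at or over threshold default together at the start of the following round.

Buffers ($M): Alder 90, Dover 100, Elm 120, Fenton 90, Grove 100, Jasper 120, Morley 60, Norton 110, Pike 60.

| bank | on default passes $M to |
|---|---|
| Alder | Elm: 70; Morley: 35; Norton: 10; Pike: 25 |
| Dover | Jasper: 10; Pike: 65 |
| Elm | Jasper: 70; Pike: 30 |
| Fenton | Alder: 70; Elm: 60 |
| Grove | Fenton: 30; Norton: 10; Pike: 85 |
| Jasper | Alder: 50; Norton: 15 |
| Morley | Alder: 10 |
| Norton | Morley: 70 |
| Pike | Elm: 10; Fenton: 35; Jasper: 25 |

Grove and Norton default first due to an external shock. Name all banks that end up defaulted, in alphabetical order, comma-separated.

Round 1 — Grove, Norton default (initial).
  Fenton: +30 → 30 < 90
  Morley: +70 → 70 ≥ 60
  Pike: +85 → 85 ≥ 60
Round 2 — Morley, Pike default.
  Alder: +10 → 10 < 90
  Elm: +10 → 10 < 120
  Fenton: +35 → 65 < 90
  Jasper: +25 → 25 < 120
No further defaults.

Grove, Morley, Norton, Pike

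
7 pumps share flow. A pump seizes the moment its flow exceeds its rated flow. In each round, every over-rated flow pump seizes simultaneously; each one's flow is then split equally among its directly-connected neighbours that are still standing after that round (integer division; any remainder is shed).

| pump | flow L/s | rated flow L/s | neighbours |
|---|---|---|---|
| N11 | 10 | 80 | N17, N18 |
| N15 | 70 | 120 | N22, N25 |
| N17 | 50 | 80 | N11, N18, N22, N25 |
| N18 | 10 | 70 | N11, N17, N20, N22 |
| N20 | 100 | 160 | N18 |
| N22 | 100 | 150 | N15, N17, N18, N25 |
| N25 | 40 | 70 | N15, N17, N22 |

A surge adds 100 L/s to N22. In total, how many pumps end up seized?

Round 1 — N22 at 200 > 150. N22 seizes.
  N22 sheds 200 L/s to N15, N17, N18, N25: 50 each.
    N15: 70+50 = 120 ≤ 120
    N17: 50+50 = 100 > 80
    N18: 10+50 = 60 ≤ 70
    N25: 40+50 = 90 > 70
Round 2 — N17, N25 seize.
  N17 sheds 100 L/s to N11, N18: 50 each.
    N11: 10+50 = 60 ≤ 80
    N18: 60+50 = 110 > 70
  N25 sheds 90 L/s to N15: 90 each.
    N15: 120+90 = 210 > 120
Round 3 — N15, N18 seize.
  N15 sheds 210 L/s: no online neighbours, lost.
  N18 sheds 110 L/s to N11, N20: 55 each.
    N11: 60+55 = 115 > 80
    N20: 100+55 = 155 ≤ 160
Round 4 — N11 seizes.
  N11 sheds 115 L/s: no online neighbours, lost.
No further seizures.

6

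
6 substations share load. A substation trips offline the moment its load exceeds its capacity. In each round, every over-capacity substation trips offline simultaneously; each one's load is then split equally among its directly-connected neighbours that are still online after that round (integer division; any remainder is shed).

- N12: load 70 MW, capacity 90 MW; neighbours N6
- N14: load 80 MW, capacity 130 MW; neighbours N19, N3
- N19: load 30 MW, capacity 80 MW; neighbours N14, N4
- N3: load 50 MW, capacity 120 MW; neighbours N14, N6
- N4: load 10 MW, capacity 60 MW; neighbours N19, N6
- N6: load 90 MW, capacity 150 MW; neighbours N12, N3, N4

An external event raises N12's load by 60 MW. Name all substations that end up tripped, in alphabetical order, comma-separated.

Round 1 — N12 at 130 > 90. N12 trips offline.
  N12 sheds 130 MW to N6: 130 each.
    N6: 90+130 = 220 > 150
Round 2 — N6 trips offline.
  N6 sheds 220 MW to N3, N4: 110 each.
    N3: 50+110 = 160 > 120
    N4: 10+110 = 120 > 60
Round 3 — N3, N4 trip offline.
  N3 sheds 160 MW to N14: 160 each.
    N14: 80+160 = 240 > 130
  N4 sheds 120 MW to N19: 120 each.
    N19: 30+120 = 150 > 80
Round 4 — N14, N19 trip offline.
  N14 sheds 240 MW: no online neighbours, lost.
  N19 sheds 150 MW: no online neighbours, lost.
No further trips.

N12, N14, N19, N3, N4, N6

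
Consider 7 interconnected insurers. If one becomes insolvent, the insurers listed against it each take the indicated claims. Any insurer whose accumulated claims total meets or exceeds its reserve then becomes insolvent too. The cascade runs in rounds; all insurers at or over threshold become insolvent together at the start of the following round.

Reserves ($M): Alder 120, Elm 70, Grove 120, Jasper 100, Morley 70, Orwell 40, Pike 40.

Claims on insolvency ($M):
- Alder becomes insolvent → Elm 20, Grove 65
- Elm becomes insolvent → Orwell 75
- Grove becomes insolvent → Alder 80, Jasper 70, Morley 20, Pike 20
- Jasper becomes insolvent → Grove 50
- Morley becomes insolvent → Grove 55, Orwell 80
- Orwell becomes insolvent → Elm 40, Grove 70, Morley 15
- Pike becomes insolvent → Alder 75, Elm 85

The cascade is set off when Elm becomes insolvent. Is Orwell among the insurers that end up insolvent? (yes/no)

yes

Round 1 — Elm becomes insolvent (initial).
  Orwell: +75 → 75 ≥ 40
Round 2 — Orwell becomes insolvent.
  Grove: +70 → 70 < 120
  Morley: +15 → 15 < 70
No further insolvencies.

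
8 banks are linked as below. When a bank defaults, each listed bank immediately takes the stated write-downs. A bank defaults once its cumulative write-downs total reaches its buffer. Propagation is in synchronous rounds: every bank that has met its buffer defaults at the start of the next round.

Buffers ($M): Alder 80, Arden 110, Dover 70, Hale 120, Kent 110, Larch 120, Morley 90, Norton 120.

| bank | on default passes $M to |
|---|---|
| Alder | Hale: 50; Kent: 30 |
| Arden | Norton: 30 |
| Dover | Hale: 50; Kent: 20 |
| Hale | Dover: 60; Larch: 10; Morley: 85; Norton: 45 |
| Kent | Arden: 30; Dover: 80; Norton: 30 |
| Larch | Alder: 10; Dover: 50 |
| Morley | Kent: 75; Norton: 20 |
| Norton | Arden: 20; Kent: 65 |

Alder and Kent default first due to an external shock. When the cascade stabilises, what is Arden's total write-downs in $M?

30

Round 1 — Alder, Kent default (initial).
  Arden: +30 → 30 < 110
  Dover: +80 → 80 ≥ 70
  Hale: +50 → 50 < 120
  Norton: +30 → 30 < 120
Round 2 — Dover defaults.
  Hale: +50 → 100 < 120
No further defaults.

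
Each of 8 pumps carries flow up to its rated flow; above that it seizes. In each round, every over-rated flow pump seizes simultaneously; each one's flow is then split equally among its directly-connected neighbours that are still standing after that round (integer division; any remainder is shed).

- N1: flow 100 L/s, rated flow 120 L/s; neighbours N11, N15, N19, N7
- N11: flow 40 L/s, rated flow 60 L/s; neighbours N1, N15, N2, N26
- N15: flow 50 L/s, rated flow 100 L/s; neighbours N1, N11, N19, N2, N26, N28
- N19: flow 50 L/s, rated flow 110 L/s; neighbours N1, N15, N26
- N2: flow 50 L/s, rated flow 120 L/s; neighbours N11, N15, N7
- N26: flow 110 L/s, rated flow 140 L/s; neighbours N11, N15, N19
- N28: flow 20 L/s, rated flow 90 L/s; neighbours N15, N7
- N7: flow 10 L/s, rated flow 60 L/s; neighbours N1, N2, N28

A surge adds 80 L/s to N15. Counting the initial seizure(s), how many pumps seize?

7

Round 1 — N15 at 130 > 100. N15 seizes.
  N15 sheds 130 L/s to N1, N11, N19, N2, N26, N28: 21 each (4 lost).
    N1: 100+21 = 121 > 120
    N11: 40+21 = 61 > 60
    N19: 50+21 = 71 ≤ 110
    N2: 50+21 = 71 ≤ 120
    N26: 110+21 = 131 ≤ 140
    N28: 20+21 = 41 ≤ 90
Round 2 — N1, N11 seize.
  N1 sheds 121 L/s to N19, N7: 60 each (1 lost).
    N19: 71+60 = 131 > 110
    N7: 10+60 = 70 > 60
  N11 sheds 61 L/s to N2, N26: 30 each (1 lost).
    N2: 71+30 = 101 ≤ 120
    N26: 131+30 = 161 > 140
Round 3 — N19, N26, N7 seize.
  N19 sheds 131 L/s: no online neighbours, lost.
  N26 sheds 161 L/s: no online neighbours, lost.
  N7 sheds 70 L/s to N2, N28: 35 each.
    N2: 101+35 = 136 > 120
    N28: 41+35 = 76 ≤ 90
Round 4 — N2 seizes.
  N2 sheds 136 L/s: no online neighbours, lost.
No further seizures.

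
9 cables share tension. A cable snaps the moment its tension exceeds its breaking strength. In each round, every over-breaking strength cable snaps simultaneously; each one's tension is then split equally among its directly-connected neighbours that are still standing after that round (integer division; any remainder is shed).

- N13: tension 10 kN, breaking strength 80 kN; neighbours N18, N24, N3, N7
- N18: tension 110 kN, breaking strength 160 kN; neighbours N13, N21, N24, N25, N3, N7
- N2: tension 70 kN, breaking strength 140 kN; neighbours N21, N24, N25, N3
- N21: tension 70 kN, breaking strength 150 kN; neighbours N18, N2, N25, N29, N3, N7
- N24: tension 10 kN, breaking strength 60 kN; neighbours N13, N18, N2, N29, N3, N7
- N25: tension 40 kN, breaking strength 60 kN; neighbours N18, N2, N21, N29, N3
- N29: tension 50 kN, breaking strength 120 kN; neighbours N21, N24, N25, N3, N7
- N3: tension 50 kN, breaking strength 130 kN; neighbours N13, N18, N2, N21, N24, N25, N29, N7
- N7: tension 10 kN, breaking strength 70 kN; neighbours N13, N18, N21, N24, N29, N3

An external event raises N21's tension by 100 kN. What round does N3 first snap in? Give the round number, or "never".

Round 1 — N21 at 170 > 150. N21 snaps.
  N21 sheds 170 kN to N18, N2, N25, N29, N3, N7: 28 each (2 lost).
    N18: 110+28 = 138 ≤ 160
    N2: 70+28 = 98 ≤ 140
    N25: 40+28 = 68 > 60
    N29: 50+28 = 78 ≤ 120
    N3: 50+28 = 78 ≤ 130
    N7: 10+28 = 38 ≤ 70
Round 2 — N25 snaps.
  N25 sheds 68 kN to N18, N2, N29, N3: 17 each.
    N18: 138+17 = 155 ≤ 160
    N2: 98+17 = 115 ≤ 140
    N29: 78+17 = 95 ≤ 120
    N3: 78+17 = 95 ≤ 130
No further breaks.

never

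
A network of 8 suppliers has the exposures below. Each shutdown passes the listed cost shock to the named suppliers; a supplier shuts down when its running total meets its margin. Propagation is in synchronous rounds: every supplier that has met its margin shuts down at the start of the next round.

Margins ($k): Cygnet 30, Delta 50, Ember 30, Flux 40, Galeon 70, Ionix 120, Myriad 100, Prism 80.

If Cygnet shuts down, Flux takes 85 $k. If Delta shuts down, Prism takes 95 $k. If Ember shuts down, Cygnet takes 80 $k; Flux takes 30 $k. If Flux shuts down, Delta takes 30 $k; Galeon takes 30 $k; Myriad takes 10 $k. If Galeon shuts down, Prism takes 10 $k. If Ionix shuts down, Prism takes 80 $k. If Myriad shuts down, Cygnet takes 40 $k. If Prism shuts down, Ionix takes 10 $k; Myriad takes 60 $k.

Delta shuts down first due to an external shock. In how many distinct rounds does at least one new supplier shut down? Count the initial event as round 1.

Round 1 — Delta shuts down (initial).
  Prism: +95 → 95 ≥ 80
Round 2 — Prism shuts down.
  Ionix: +10 → 10 < 120
  Myriad: +60 → 60 < 100
No further shutdowns.

2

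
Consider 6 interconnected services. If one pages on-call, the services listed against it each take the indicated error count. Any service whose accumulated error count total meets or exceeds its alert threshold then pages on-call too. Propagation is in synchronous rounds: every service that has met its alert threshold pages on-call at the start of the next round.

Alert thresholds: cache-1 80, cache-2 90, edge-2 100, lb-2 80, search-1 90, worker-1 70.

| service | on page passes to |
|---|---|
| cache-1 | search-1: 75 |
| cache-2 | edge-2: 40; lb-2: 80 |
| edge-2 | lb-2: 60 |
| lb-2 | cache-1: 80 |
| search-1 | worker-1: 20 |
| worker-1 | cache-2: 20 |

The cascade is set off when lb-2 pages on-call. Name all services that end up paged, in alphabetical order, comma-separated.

Round 1 — lb-2 pages on-call (initial).
  cache-1: +80 → 80 ≥ 80
Round 2 — cache-1 pages on-call.
  search-1: +75 → 75 < 90
No further pages.

cache-1, lb-2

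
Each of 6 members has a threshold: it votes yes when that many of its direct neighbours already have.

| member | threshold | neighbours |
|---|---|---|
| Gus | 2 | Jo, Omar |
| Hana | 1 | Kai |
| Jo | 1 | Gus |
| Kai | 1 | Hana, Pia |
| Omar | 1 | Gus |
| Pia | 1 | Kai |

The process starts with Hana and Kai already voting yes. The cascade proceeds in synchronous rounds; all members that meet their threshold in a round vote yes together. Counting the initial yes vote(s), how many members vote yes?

3

Round 1 — Hana, Kai vote yes (initial).
Round 2 — checking thresholds:
  Pia: 1 of 1 neighbours ≥ 1, votes yes.
Round 3 — no new yes votes; cascade stops.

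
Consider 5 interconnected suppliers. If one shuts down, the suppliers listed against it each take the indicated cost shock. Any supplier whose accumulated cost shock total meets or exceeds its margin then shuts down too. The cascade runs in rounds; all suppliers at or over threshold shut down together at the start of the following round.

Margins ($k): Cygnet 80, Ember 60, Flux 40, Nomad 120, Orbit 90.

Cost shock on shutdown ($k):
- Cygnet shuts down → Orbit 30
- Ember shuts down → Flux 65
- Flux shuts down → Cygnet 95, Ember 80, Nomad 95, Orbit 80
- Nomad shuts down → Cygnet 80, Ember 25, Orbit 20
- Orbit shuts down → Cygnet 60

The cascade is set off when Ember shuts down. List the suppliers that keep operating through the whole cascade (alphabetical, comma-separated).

Round 1 — Ember shuts down (initial).
  Flux: +65 → 65 ≥ 40
Round 2 — Flux shuts down.
  Cygnet: +95 → 95 ≥ 80
  Nomad: +95 → 95 < 120
  Orbit: +80 → 80 < 90
Round 3 — Cygnet shuts down.
  Orbit: +30 → 110 ≥ 90
Round 4 — Orbit shuts down.
No further shutdowns.

Nomad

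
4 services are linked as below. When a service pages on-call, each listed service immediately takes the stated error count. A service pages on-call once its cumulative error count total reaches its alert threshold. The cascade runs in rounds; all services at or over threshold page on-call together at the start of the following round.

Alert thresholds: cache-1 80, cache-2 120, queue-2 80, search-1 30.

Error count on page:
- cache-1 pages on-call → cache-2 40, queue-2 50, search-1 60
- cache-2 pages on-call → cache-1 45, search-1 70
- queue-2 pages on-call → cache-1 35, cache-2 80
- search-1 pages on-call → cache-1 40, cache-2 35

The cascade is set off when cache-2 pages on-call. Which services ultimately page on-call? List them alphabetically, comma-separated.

cache-1, cache-2, search-1

Round 1 — cache-2 pages on-call (initial).
  cache-1: +45 → 45 < 80
  search-1: +70 → 70 ≥ 30
Round 2 — search-1 pages on-call.
  cache-1: +40 → 85 ≥ 80
Round 3 — cache-1 pages on-call.
  queue-2: +50 → 50 < 80
No further pages.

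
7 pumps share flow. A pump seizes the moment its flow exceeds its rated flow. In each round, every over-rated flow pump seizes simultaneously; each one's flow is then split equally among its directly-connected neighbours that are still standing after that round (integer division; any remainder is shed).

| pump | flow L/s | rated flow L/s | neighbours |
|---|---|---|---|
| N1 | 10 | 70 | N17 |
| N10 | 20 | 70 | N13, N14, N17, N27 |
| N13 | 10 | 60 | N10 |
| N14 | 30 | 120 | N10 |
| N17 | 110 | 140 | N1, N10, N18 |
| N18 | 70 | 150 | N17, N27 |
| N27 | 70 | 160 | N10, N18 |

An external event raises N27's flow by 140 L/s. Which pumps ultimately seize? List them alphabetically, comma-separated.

Round 1 — N27 at 210 > 160. N27 seizes.
  N27 sheds 210 L/s to N10, N18: 105 each.
    N10: 20+105 = 125 > 70
    N18: 70+105 = 175 > 150
Round 2 — N10, N18 seize.
  N10 sheds 125 L/s to N13, N14, N17: 41 each (2 lost).
    N13: 10+41 = 51 ≤ 60
    N14: 30+41 = 71 ≤ 120
    N17: 110+41 = 151 > 140
  N18 sheds 175 L/s to N17: 175 each.
    N17: 151+175 = 326 > 140
Round 3 — N17 seizes.
  N17 sheds 326 L/s to N1: 326 each.
    N1: 10+326 = 336 > 70
Round 4 — N1 seizes.
  N1 sheds 336 L/s: no online neighbours, lost.
No further seizures.

N1, N10, N17, N18, N27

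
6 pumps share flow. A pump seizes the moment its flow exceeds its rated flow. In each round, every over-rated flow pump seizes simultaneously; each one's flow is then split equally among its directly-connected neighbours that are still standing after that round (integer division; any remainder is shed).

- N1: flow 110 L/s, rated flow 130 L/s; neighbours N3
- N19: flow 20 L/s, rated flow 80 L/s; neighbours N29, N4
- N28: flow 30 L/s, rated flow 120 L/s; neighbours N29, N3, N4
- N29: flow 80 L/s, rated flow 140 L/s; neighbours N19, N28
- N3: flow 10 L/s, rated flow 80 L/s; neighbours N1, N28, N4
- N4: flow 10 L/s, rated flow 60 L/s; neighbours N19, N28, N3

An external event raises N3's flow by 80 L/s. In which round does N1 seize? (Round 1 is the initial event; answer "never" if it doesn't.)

Round 1 — N3 at 90 > 80. N3 seizes.
  N3 sheds 90 L/s to N1, N28, N4: 30 each.
    N1: 110+30 = 140 > 130
    N28: 30+30 = 60 ≤ 120
    N4: 10+30 = 40 ≤ 60
Round 2 — N1 seizes.
  N1 sheds 140 L/s: no online neighbours, lost.
No further seizures.

2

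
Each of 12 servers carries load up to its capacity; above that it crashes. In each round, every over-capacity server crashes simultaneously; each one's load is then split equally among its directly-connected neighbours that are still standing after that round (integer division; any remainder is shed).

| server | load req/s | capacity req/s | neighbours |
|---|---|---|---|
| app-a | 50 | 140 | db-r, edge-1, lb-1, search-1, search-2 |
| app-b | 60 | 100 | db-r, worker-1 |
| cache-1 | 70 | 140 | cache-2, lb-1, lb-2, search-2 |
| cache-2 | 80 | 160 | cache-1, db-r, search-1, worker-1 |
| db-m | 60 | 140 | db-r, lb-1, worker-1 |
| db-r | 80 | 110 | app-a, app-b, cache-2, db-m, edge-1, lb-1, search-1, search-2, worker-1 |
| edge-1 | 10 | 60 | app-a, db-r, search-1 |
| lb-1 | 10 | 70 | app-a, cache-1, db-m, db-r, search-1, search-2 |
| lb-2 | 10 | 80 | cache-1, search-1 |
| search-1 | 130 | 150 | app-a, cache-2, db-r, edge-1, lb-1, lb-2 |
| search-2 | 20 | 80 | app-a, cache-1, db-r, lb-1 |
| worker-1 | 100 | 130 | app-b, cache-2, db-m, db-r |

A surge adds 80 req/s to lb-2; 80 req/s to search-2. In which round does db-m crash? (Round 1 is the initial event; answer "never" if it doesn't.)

Round 1 — lb-2 at 90 > 80; search-2 at 100 > 80. lb-2, search-2 crash.
  lb-2 sheds 90 req/s to cache-1, search-1: 45 each.
    cache-1: 70+45 = 115 ≤ 140
    search-1: 130+45 = 175 > 150
  search-2 sheds 100 req/s to app-a, cache-1, db-r, lb-1: 25 each.
    app-a: 50+25 = 75 ≤ 140
    cache-1: 115+25 = 140 ≤ 140
    db-r: 80+25 = 105 ≤ 110
    lb-1: 10+25 = 35 ≤ 70
Round 2 — search-1 crashes.
  search-1 sheds 175 req/s to app-a, cache-2, db-r, edge-1, lb-1: 35 each.
    app-a: 75+35 = 110 ≤ 140
    cache-2: 80+35 = 115 ≤ 160
    db-r: 105+35 = 140 > 110
    edge-1: 10+35 = 45 ≤ 60
    lb-1: 35+35 = 70 ≤ 70
Round 3 — db-r crashes.
  db-r sheds 140 req/s to app-a, app-b, cache-2, db-m, edge-1, lb-1, worker-1: 20 each.
    app-a: 110+20 = 130 ≤ 140
    app-b: 60+20 = 80 ≤ 100
    cache-2: 115+20 = 135 ≤ 160
    db-m: 60+20 = 80 ≤ 140
    edge-1: 45+20 = 65 > 60
    lb-1: 70+20 = 90 > 70
    worker-1: 100+20 = 120 ≤ 130
Round 4 — edge-1, lb-1 crash.
  edge-1 sheds 65 req/s to app-a: 65 each.
    app-a: 130+65 = 195 > 140
  lb-1 sheds 90 req/s to app-a, cache-1, db-m: 30 each.
    app-a: 195+30 = 225 > 140
    cache-1: 140+30 = 170 > 140
    db-m: 80+30 = 110 ≤ 140
Round 5 — app-a, cache-1 crash.
  app-a sheds 225 req/s: no online neighbours, lost.
  cache-1 sheds 170 req/s to cache-2: 170 each.
    cache-2: 135+170 = 305 > 160
Round 6 — cache-2 crashes.
  cache-2 sheds 305 req/s to worker-1: 305 each.
    worker-1: 120+305 = 425 > 130
Round 7 — worker-1 crashes.
  worker-1 sheds 425 req/s to app-b, db-m: 212 each (1 lost).
    app-b: 80+212 = 292 > 100
    db-m: 110+212 = 322 > 140
Round 8 — app-b, db-m crash.
  app-b sheds 292 req/s: no online neighbours, lost.
  db-m sheds 322 req/s: no online neighbours, lost.
No further crashes.

8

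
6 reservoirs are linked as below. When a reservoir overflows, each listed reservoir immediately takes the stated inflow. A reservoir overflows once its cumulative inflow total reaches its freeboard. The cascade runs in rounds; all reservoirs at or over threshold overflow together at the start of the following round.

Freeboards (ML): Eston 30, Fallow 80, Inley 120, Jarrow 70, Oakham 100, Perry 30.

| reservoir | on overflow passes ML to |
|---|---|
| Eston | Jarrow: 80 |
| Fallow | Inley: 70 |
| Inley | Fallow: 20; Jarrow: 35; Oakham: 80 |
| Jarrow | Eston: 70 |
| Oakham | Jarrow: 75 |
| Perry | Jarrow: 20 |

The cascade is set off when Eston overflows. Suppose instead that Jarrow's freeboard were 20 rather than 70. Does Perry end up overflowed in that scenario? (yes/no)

no

With Jarrow's freeboard at 20:
Round 1 — Eston overflows (initial).
  Jarrow: +80 → 80 ≥ 20
Round 2 — Jarrow overflows.
No further overflows.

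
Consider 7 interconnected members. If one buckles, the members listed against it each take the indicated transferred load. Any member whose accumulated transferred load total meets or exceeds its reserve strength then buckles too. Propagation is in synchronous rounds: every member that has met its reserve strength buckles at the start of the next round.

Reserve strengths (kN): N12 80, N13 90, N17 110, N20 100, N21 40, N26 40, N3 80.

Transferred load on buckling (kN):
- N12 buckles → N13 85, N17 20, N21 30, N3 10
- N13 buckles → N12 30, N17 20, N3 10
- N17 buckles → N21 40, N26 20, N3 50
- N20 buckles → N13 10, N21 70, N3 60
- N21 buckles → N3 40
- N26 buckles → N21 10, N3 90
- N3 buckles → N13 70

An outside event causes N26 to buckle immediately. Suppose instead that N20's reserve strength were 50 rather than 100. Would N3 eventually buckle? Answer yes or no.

With N20's reserve strength at 50:
Round 1 — N26 buckles (initial).
  N21: +10 → 10 < 40
  N3: +90 → 90 ≥ 80
Round 2 — N3 buckles.
  N13: +70 → 70 < 90
No further bucklings.

yes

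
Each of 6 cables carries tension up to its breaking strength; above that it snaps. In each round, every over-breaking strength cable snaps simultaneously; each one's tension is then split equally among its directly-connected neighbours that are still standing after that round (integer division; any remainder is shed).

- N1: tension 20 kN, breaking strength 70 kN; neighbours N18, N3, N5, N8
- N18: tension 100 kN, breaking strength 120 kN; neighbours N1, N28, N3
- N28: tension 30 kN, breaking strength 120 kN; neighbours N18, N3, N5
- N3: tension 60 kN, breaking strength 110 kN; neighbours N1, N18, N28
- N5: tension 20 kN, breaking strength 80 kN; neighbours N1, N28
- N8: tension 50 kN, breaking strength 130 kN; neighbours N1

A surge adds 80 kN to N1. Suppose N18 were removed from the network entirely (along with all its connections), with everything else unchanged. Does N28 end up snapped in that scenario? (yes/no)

no

With N18 removed:
Round 1 — N1 at 100 > 70. N1 snaps.
  N1 sheds 100 kN to N3, N5, N8: 33 each (1 lost).
    N3: 60+33 = 93 ≤ 110
    N5: 20+33 = 53 ≤ 80
    N8: 50+33 = 83 ≤ 130
No further breaks.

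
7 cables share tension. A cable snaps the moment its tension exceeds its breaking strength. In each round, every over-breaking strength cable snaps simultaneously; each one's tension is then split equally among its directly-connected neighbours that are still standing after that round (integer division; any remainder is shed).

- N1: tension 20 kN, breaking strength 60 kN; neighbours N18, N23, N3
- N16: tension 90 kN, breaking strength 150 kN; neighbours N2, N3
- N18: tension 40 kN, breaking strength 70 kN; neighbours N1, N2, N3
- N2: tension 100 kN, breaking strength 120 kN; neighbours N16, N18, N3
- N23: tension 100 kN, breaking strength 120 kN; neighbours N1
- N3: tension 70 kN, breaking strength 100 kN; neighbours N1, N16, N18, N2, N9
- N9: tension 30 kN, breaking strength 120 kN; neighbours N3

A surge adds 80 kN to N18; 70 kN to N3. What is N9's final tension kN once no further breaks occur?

Round 1 — N18 at 120 > 70; N3 at 140 > 100. N18, N3 snap.
  N18 sheds 120 kN to N1, N2: 60 each.
    N1: 20+60 = 80 > 60
    N2: 100+60 = 160 > 120
  N3 sheds 140 kN to N1, N16, N2, N9: 35 each.
    N1: 80+35 = 115 > 60
    N16: 90+35 = 125 ≤ 150
    N2: 160+35 = 195 > 120
    N9: 30+35 = 65 ≤ 120
Round 2 — N1, N2 snap.
  N1 sheds 115 kN to N23: 115 each.
    N23: 100+115 = 215 > 120
  N2 sheds 195 kN to N16: 195 each.
    N16: 125+195 = 320 > 150
Round 3 — N16, N23 snap.
  N16 sheds 320 kN: no online neighbours, lost.
  N23 sheds 215 kN: no online neighbours, lost.
No further breaks.

65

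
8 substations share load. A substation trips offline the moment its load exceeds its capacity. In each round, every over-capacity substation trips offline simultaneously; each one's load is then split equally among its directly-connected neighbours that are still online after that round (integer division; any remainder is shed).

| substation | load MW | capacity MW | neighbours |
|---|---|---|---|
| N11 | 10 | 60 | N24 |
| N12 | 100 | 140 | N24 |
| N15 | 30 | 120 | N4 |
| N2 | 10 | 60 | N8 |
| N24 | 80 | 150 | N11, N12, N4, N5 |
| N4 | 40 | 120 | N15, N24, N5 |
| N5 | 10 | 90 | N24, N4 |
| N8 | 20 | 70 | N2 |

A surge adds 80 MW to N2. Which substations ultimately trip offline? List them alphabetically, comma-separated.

N2, N8

Round 1 — N2 at 90 > 60. N2 trips offline.
  N2 sheds 90 MW to N8: 90 each.
    N8: 20+90 = 110 > 70
Round 2 — N8 trips offline.
  N8 sheds 110 MW: no online neighbours, lost.
No further trips.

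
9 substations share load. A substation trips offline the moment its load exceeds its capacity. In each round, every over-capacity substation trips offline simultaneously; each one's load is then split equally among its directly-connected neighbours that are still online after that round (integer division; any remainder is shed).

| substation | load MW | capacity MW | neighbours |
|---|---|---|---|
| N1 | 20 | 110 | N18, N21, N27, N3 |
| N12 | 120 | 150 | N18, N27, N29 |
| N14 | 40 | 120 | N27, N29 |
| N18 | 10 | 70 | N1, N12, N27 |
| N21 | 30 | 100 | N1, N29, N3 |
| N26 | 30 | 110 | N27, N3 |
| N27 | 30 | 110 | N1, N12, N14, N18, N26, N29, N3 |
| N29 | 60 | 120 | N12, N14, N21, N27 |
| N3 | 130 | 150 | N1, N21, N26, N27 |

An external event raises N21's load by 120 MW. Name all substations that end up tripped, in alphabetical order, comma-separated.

N1, N12, N14, N18, N21, N26, N27, N29, N3

Round 1 — N21 at 150 > 100. N21 trips offline.
  N21 sheds 150 MW to N1, N29, N3: 50 each.
    N1: 20+50 = 70 ≤ 110
    N29: 60+50 = 110 ≤ 120
    N3: 130+50 = 180 > 150
Round 2 — N3 trips offline.
  N3 sheds 180 MW to N1, N26, N27: 60 each.
    N1: 70+60 = 130 > 110
    N26: 30+60 = 90 ≤ 110
    N27: 30+60 = 90 ≤ 110
Round 3 — N1 trips offline.
  N1 sheds 130 MW to N18, N27: 65 each.
    N18: 10+65 = 75 > 70
    N27: 90+65 = 155 > 110
Round 4 — N18, N27 trip offline.
  N18 sheds 75 MW to N12: 75 each.
    N12: 120+75 = 195 > 150
  N27 sheds 155 MW to N12, N14, N26, N29: 38 each (3 lost).
    N12: 195+38 = 233 > 150
    N14: 40+38 = 78 ≤ 120
    N26: 90+38 = 128 > 110
    N29: 110+38 = 148 > 120
Round 5 — N12, N26, N29 trip offline.
  N12 sheds 233 MW: no online neighbours, lost.
  N26 sheds 128 MW: no online neighbours, lost.
  N29 sheds 148 MW to N14: 148 each.
    N14: 78+148 = 226 > 120
Round 6 — N14 trips offline.
  N14 sheds 226 MW: no online neighbours, lost.
No further trips.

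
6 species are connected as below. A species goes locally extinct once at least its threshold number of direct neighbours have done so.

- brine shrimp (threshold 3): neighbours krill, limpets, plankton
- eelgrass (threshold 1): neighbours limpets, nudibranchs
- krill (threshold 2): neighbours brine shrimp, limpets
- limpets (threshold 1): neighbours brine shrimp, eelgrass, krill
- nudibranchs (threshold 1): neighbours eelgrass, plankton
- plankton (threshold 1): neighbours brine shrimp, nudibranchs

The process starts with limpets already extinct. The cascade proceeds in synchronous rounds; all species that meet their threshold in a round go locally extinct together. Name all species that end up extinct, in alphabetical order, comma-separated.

Round 1 — limpets goes locally extinct (initial).
Round 2 — checking thresholds:
  brine shrimp: 1 of 3 neighbours < 3, below threshold.
  eelgrass: 1 of 2 neighbours ≥ 1, goes locally extinct.
  krill: 1 of 2 neighbours < 2, below threshold.
Round 3 — checking thresholds:
  brine shrimp: 1 of 3 neighbours < 3, below threshold.
  krill: 1 of 2 neighbours < 2, below threshold.
  nudibranchs: 1 of 2 neighbours ≥ 1, goes locally extinct.
Round 4 — checking thresholds:
  brine shrimp: 1 of 3 neighbours < 3, below threshold.
  krill: 1 of 2 neighbours < 2, below threshold.
  plankton: 1 of 2 neighbours ≥ 1, goes locally extinct.
Round 5 — no new extinctions; cascade stops.

eelgrass, limpets, nudibranchs, plankton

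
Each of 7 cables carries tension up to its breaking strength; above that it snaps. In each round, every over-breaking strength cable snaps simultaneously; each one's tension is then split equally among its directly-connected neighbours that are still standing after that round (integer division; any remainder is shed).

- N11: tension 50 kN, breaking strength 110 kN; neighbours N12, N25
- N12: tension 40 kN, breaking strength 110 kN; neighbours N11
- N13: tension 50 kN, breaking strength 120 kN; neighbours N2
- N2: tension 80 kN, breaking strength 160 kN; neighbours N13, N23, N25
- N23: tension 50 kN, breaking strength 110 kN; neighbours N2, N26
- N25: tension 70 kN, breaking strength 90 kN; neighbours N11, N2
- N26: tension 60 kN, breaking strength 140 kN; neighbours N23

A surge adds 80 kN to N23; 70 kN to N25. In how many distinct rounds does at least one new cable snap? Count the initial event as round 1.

Round 1 — N23 at 130 > 110; N25 at 140 > 90. N23, N25 snap.
  N23 sheds 130 kN to N2, N26: 65 each.
    N2: 80+65 = 145 ≤ 160
    N26: 60+65 = 125 ≤ 140
  N25 sheds 140 kN to N11, N2: 70 each.
    N11: 50+70 = 120 > 110
    N2: 145+70 = 215 > 160
Round 2 — N11, N2 snap.
  N11 sheds 120 kN to N12: 120 each.
    N12: 40+120 = 160 > 110
  N2 sheds 215 kN to N13: 215 each.
    N13: 50+215 = 265 > 120
Round 3 — N12, N13 snap.
  N12 sheds 160 kN: no online neighbours, lost.
  N13 sheds 265 kN: no online neighbours, lost.
No further breaks.

3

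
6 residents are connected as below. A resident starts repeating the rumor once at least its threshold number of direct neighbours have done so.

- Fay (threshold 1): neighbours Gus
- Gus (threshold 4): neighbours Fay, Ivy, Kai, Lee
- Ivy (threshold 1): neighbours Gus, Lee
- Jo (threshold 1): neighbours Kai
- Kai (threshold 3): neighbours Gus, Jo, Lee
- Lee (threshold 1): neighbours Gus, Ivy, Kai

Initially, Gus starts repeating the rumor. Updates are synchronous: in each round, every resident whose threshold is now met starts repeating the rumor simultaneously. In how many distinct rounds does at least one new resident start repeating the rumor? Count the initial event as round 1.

Round 1 — Gus starts repeating the rumor (initial).
Round 2 — checking thresholds:
  Fay: 1 of 1 neighbours ≥ 1, starts repeating the rumor.
  Ivy: 1 of 2 neighbours ≥ 1, starts repeating the rumor.
  Kai: 1 of 3 neighbours < 3, not yet.
  Lee: 1 of 3 neighbours ≥ 1, starts repeating the rumor.
Round 3 — no new spreads; cascade stops.

2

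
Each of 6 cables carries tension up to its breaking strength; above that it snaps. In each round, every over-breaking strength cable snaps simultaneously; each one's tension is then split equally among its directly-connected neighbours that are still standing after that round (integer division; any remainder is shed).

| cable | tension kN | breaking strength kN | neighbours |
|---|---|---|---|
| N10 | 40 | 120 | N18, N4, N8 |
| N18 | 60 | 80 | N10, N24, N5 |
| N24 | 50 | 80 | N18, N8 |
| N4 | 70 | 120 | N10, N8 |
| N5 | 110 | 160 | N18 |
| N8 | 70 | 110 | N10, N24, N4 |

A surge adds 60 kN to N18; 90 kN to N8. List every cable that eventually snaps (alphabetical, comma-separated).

Round 1 — N18 at 120 > 80; N8 at 160 > 110. N18, N8 snap.
  N18 sheds 120 kN to N10, N24, N5: 40 each.
    N10: 40+40 = 80 ≤ 120
    N24: 50+40 = 90 > 80
    N5: 110+40 = 150 ≤ 160
  N8 sheds 160 kN to N10, N24, N4: 53 each (1 lost).
    N10: 80+53 = 133 > 120
    N24: 90+53 = 143 > 80
    N4: 70+53 = 123 > 120
Round 2 — N10, N24, N4 snap.
  N10 sheds 133 kN: no online neighbours, lost.
  N24 sheds 143 kN: no online neighbours, lost.
  N4 sheds 123 kN: no online neighbours, lost.
No further breaks.

N10, N18, N24, N4, N8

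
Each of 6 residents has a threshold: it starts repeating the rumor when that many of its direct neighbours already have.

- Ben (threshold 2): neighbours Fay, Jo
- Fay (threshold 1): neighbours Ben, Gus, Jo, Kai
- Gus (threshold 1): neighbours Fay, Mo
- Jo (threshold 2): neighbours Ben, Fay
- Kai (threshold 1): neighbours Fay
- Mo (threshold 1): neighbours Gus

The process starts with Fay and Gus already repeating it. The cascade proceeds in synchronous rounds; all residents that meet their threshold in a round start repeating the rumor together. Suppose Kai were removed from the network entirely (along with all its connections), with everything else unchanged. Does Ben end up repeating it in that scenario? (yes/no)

With Kai removed:
Round 1 — Fay, Gus start repeating the rumor (initial).
Round 2 — checking thresholds:
  Ben: 1 of 2 neighbours < 2, below threshold.
  Jo: 1 of 2 neighbours < 2, below threshold.
  Mo: 1 of 1 neighbours ≥ 1, starts repeating the rumor.
Round 3 — no new spreads; cascade stops.

no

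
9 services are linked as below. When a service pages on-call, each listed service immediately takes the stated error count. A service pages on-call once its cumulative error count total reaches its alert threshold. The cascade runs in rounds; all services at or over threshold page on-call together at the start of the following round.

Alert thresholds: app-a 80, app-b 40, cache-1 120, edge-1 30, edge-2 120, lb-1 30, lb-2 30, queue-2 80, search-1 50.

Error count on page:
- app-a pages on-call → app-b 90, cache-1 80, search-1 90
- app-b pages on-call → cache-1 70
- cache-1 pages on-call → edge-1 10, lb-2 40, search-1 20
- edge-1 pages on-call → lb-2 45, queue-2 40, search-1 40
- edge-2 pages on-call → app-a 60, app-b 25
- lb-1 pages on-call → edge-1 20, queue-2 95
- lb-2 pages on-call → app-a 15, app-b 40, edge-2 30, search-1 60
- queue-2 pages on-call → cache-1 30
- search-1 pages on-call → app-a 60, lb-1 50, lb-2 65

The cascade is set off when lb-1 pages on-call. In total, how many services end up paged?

Round 1 — lb-1 pages on-call (initial).
  edge-1: +20 → 20 < 30
  queue-2: +95 → 95 ≥ 80
Round 2 — queue-2 pages on-call.
  cache-1: +30 → 30 < 120
No further pages.

2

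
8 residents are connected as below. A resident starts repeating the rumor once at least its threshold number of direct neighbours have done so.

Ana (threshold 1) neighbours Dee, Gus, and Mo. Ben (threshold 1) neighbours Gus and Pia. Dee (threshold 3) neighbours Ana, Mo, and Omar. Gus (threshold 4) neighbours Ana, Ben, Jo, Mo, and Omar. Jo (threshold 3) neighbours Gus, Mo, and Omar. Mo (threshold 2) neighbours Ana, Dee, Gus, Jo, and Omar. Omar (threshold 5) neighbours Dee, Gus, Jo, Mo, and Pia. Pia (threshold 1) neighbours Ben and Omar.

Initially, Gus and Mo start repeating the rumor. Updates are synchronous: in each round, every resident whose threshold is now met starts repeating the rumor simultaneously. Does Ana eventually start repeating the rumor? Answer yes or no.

yes

Round 1 — Gus, Mo start repeating the rumor (initial).
Round 2 — checking thresholds:
  Ana: 2 of 3 neighbours ≥ 1, starts repeating the rumor.
  Ben: 1 of 2 neighbours ≥ 1, starts repeating the rumor.
  Dee: 1 of 3 neighbours < 3, holds.
  Jo: 2 of 3 neighbours < 3, holds.
  Omar: 2 of 5 neighbours < 5, holds.
Round 3 — checking thresholds:
  Dee: 2 of 3 neighbours < 3, holds.
  Jo: 2 of 3 neighbours < 3, holds.
  Omar: 2 of 5 neighbours < 5, holds.
  Pia: 1 of 2 neighbours ≥ 1, starts repeating the rumor.
Round 4 — no new spreads; cascade stops.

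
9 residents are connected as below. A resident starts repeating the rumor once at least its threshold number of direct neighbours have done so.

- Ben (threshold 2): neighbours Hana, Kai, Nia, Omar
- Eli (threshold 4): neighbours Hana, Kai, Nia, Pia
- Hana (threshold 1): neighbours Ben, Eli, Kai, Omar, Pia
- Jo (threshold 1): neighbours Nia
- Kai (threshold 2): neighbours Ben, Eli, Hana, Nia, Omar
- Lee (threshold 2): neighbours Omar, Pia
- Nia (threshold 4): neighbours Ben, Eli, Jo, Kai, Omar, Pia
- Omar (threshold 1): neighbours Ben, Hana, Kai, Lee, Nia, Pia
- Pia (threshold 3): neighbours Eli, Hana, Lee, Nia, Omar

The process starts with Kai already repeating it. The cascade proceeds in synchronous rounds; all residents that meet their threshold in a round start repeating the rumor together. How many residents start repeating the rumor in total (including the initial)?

4

Round 1 — Kai starts repeating the rumor (initial).
Round 2 — checking thresholds:
  Ben: 1 of 4 neighbours < 2, below threshold.
  Eli: 1 of 4 neighbours < 4, below threshold.
  Hana: 1 of 5 neighbours ≥ 1, starts repeating the rumor.
  Nia: 1 of 6 neighbours < 4, below threshold.
  Omar: 1 of 6 neighbours ≥ 1, starts repeating the rumor.
Round 3 — checking thresholds:
  Ben: 3 of 4 neighbours ≥ 2, starts repeating the rumor.
  Eli: 2 of 4 neighbours < 4, below threshold.
  Lee: 1 of 2 neighbours < 2, below threshold.
  Nia: 2 of 6 neighbours < 4, below threshold.
  Pia: 2 of 5 neighbours < 3, below threshold.
Round 4 — no new spreads; cascade stops.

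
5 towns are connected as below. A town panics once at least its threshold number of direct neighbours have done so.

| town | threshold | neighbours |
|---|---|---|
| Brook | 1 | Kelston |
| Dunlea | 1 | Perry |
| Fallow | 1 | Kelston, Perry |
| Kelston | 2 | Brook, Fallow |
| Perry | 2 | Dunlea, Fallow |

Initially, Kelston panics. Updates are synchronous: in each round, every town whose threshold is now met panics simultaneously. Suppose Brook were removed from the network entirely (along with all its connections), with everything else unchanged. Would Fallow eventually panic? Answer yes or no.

yes

With Brook removed:
Round 1 — Kelston panics (initial).
Round 2 — checking thresholds:
  Fallow: 1 of 2 neighbours ≥ 1, panics.
Round 3 — no new panics; cascade stops.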